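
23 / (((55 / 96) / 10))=4416 / 11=401.45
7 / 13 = 0.54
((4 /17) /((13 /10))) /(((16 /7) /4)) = 0.32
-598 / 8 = -299 / 4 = -74.75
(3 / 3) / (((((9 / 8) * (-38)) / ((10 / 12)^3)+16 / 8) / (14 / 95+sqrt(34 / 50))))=-25 * sqrt(17) / 8984-175 / 85348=-0.01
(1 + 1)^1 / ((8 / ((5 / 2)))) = 5 / 8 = 0.62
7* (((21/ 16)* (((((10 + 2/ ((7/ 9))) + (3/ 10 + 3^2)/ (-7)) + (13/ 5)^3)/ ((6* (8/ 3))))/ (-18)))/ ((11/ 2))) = -117677/ 704000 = -0.17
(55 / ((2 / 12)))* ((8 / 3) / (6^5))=55 / 486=0.11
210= 210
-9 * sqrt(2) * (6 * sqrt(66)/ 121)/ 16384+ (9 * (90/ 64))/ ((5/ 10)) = 405/ 16-27 * sqrt(33)/ 495616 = 25.31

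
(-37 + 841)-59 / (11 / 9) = 8313 / 11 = 755.73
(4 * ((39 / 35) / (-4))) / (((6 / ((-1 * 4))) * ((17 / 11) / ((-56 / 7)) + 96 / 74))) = 84656 / 125825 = 0.67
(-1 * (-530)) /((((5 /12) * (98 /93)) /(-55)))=-3253140 /49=-66390.61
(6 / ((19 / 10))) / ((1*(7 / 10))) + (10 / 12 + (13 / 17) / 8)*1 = 295207 / 54264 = 5.44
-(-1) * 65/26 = 5/2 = 2.50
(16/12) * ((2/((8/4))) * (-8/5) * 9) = -96/5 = -19.20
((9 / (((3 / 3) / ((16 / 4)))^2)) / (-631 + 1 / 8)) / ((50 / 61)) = -35136 / 126175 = -0.28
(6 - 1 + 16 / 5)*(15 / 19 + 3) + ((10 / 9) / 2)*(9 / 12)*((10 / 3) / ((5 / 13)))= 59311 / 1710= 34.68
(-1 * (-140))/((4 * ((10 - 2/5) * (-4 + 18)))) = 25/96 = 0.26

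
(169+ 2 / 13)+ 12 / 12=2212 / 13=170.15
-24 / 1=-24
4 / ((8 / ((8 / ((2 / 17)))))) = 34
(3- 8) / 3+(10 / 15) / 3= -13 / 9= -1.44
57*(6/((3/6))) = 684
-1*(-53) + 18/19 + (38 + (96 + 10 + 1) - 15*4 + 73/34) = 91147/646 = 141.09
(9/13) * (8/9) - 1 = -5/13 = -0.38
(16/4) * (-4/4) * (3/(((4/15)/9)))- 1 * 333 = -738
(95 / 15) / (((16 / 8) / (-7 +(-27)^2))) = 2286.33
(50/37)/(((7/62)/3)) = 9300/259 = 35.91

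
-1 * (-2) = 2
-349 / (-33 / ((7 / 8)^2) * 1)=17101 / 2112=8.10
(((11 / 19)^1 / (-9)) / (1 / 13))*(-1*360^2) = 2059200 / 19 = 108378.95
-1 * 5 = -5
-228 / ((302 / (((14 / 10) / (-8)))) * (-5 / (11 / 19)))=-231 / 15100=-0.02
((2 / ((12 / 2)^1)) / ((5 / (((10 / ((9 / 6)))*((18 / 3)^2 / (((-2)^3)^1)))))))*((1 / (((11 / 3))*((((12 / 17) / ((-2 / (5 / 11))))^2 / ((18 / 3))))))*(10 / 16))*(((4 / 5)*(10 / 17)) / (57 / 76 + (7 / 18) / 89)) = -599148 / 12085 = -49.58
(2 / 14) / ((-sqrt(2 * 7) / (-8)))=4 * sqrt(14) / 49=0.31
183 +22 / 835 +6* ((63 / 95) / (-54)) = 2902544 / 15865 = 182.95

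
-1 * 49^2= -2401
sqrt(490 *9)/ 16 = 21 *sqrt(10)/ 16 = 4.15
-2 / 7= -0.29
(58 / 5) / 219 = 58 / 1095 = 0.05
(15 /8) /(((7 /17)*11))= 255 /616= 0.41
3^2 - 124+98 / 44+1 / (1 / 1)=-2459 / 22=-111.77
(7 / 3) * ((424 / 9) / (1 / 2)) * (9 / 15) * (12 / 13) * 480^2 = 364707840 / 13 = 28054449.23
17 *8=136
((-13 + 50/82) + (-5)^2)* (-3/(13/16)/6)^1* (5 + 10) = -62040/533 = -116.40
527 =527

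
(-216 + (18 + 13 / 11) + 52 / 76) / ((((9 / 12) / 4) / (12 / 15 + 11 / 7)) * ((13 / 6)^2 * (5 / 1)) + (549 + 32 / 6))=-217749504 / 617485693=-0.35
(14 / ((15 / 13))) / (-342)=-91 / 2565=-0.04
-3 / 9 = -0.33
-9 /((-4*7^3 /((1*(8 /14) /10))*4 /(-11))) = -99 /96040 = -0.00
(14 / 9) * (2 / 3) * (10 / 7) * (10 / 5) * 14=1120 / 27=41.48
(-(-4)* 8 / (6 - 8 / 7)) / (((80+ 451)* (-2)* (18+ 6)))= -7 / 27081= -0.00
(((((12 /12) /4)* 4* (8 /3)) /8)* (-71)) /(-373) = 0.06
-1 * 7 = -7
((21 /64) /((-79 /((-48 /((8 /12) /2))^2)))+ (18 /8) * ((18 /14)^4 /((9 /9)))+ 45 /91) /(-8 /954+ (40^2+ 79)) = -373954751325 /7899316247732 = -0.05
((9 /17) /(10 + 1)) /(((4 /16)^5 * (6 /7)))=10752 /187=57.50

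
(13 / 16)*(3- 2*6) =-117 / 16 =-7.31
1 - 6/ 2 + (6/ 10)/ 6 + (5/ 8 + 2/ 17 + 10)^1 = 6013/ 680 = 8.84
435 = 435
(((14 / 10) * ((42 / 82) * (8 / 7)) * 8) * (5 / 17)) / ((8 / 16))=2688 / 697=3.86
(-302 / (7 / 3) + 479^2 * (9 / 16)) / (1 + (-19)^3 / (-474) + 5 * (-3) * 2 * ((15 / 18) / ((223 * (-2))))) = 763183608237 / 91906304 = 8303.93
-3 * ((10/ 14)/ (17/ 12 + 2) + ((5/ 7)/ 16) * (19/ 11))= -6195/ 7216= -0.86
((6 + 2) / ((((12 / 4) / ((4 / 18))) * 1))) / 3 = 16 / 81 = 0.20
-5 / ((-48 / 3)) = 5 / 16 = 0.31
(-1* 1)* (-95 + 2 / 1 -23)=116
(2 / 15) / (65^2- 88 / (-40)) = 1 / 31704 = 0.00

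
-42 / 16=-21 / 8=-2.62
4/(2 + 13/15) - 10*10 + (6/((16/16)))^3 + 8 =5392/43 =125.40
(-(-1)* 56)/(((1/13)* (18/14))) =5096/9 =566.22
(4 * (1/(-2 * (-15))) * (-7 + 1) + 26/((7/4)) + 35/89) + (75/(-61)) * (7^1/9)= 7692254/570045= 13.49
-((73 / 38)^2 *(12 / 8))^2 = -255584169 / 8340544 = -30.64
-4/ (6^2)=-0.11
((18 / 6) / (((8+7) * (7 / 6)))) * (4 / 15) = 0.05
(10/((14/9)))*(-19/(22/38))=-16245/77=-210.97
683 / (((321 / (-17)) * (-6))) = 11611 / 1926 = 6.03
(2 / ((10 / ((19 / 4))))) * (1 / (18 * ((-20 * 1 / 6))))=-19 / 1200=-0.02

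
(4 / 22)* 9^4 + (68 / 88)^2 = 577657 / 484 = 1193.51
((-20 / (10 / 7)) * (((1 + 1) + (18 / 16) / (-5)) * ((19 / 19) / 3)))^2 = 247009 / 3600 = 68.61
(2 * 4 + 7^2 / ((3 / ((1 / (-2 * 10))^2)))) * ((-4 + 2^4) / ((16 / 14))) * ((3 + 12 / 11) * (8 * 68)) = 10334079 / 55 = 187892.35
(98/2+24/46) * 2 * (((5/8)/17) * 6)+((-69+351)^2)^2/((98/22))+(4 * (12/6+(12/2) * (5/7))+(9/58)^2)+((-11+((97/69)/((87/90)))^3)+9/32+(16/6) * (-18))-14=660566570726367067795/465289829984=1419688392.39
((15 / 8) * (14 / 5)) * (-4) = -21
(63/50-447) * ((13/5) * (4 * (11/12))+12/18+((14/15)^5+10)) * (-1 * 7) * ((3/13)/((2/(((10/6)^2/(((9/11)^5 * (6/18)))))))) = 10228745190467419/59787112500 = 171086.12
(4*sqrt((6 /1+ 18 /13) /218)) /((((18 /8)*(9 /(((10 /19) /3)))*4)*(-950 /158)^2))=199712*sqrt(4251) /295220791125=0.00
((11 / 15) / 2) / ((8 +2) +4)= 11 / 420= 0.03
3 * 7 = 21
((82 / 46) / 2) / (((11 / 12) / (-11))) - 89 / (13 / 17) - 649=-232048 / 299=-776.08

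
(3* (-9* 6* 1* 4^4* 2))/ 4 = -20736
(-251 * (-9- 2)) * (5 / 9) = 13805 / 9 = 1533.89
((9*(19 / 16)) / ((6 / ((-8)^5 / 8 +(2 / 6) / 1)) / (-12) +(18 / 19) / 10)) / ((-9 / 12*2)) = -22178035 / 295268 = -75.11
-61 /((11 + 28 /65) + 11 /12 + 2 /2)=-4.57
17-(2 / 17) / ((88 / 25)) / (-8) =101753 / 5984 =17.00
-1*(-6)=6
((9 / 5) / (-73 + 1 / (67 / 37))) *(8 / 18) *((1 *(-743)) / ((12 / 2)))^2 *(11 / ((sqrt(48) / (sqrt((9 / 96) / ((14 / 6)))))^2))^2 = -4475461243 / 311749509120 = -0.01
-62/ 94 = -31/ 47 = -0.66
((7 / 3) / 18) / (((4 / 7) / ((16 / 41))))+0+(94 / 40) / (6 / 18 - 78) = 300593 / 5158620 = 0.06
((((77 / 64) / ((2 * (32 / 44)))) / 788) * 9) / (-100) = -7623 / 80691200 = -0.00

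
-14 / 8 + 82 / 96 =-43 / 48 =-0.90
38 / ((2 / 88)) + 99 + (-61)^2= 5492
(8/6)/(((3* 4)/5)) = 0.56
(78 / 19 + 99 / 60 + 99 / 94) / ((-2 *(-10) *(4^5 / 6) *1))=364797 / 182886400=0.00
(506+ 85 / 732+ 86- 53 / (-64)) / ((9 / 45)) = 34722815 / 11712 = 2964.72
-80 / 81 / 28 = -20 / 567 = -0.04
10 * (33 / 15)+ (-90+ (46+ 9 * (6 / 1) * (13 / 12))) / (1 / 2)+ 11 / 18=929 / 18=51.61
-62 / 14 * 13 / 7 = -403 / 49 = -8.22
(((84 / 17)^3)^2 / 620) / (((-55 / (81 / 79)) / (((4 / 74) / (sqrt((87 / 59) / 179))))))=-4742523426816 * sqrt(918807) / 17442740879881075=-0.26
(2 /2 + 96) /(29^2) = 97 /841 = 0.12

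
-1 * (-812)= 812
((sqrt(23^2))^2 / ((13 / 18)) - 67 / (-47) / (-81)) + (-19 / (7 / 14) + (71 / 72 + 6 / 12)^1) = 275538193 / 395928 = 695.93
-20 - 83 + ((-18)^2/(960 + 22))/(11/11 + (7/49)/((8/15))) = -3581611/34861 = -102.74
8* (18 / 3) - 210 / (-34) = 54.18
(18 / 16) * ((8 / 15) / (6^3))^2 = 1 / 145800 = 0.00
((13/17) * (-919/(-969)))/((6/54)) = 35841/5491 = 6.53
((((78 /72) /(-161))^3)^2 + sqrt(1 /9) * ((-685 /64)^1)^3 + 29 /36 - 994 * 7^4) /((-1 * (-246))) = -9703.26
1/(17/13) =13/17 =0.76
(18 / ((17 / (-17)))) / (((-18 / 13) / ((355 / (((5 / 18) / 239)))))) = 3970746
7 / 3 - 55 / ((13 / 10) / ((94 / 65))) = -29837 / 507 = -58.85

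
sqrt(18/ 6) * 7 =12.12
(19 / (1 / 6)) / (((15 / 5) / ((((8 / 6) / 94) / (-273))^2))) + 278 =411915671774 / 1481711049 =278.00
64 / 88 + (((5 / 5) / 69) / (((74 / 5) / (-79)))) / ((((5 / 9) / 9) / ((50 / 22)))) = -39709 / 18722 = -2.12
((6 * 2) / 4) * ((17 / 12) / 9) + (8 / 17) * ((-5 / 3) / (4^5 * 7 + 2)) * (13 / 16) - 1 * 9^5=-59048.53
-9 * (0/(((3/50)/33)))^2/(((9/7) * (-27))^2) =0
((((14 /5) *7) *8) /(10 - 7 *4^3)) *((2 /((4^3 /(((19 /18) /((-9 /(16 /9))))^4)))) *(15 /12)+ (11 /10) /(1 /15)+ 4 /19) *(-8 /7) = 8034590951166752 /1175189301297441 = 6.84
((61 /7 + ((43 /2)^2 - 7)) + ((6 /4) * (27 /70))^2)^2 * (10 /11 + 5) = 1076591753485573 /845152000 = 1273843.94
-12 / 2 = -6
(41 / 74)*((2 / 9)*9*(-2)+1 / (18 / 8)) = -656 / 333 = -1.97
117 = 117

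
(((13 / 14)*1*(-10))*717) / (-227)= 46605 / 1589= 29.33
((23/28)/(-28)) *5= -115/784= -0.15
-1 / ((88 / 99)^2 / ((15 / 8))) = -1215 / 512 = -2.37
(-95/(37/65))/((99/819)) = -561925/407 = -1380.65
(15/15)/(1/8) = 8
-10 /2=-5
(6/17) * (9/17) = 54/289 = 0.19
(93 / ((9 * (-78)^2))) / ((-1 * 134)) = -31 / 2445768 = -0.00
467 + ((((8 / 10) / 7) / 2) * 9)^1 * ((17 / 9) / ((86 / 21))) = 100456 / 215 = 467.24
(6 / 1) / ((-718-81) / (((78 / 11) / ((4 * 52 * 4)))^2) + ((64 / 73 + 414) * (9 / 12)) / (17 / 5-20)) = -654372 / 1199675513233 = -0.00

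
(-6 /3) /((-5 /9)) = 18 /5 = 3.60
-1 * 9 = -9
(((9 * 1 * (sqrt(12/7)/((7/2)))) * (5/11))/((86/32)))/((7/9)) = 25920 * sqrt(21)/162239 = 0.73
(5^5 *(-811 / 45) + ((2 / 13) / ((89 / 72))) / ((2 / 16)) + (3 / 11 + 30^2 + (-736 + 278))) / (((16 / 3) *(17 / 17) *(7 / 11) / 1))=-400014052 / 24297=-16463.52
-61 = -61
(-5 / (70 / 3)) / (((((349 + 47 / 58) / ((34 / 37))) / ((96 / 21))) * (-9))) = 31552 / 110351871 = 0.00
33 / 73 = 0.45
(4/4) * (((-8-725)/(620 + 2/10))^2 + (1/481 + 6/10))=46228760173/23126963405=2.00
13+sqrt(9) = 16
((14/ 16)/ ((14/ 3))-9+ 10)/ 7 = 19/ 112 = 0.17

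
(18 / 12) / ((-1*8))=-3 / 16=-0.19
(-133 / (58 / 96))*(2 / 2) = -6384 / 29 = -220.14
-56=-56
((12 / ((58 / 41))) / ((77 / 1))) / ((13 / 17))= 4182 / 29029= 0.14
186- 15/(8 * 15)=1487/8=185.88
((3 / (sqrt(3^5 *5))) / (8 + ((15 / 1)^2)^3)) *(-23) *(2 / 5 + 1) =-161 *sqrt(15) / 2562892425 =-0.00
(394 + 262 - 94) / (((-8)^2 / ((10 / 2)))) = 1405 / 32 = 43.91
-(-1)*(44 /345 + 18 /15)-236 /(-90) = 4088 /1035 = 3.95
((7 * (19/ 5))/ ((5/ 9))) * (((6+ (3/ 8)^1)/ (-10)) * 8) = -61047/ 250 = -244.19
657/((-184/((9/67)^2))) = -53217/825976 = -0.06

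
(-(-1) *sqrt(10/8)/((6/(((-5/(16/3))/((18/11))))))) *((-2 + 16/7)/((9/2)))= -55 *sqrt(5)/18144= -0.01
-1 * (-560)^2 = -313600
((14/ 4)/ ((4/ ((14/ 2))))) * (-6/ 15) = -49/ 20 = -2.45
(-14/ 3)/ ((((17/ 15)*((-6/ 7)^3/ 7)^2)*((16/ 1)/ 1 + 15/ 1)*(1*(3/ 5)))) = -1008840175/ 36881568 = -27.35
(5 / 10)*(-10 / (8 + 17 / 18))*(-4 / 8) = 45 / 161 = 0.28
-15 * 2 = -30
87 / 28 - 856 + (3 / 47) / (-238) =-19080925 / 22372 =-852.89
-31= -31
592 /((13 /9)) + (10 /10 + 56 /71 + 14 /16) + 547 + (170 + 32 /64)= 8343993 /7384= 1130.01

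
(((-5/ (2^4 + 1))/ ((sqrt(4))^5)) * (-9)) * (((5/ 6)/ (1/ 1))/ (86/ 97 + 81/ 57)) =138225/ 4627264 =0.03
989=989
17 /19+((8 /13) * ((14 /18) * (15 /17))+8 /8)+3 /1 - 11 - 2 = -96782 /12597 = -7.68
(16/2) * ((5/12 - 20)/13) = -470/39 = -12.05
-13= -13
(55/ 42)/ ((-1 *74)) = -0.02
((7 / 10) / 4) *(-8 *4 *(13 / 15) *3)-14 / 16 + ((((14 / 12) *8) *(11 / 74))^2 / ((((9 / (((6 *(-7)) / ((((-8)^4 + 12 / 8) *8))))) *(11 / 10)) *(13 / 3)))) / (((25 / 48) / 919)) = -24719275637 / 1591051800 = -15.54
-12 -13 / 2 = -37 / 2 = -18.50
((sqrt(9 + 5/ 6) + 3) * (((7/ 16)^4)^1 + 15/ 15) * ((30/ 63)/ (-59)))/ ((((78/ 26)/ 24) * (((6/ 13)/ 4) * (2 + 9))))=-4415905 * sqrt(354)/ 502419456 - 4415905/ 27912192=-0.32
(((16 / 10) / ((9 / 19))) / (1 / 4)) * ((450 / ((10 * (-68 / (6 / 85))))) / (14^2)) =-228 / 70805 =-0.00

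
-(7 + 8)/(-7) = 15/7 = 2.14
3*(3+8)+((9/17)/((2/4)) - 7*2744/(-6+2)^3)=45449/136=334.18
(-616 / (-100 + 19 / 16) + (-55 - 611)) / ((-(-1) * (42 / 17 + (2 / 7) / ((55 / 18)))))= -200794825 / 780363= -257.31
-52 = -52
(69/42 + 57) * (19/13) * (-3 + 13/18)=-639559/3276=-195.23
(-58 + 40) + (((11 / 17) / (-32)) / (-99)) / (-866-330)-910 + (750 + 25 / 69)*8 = 29716657151 / 5855616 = 5074.90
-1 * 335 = -335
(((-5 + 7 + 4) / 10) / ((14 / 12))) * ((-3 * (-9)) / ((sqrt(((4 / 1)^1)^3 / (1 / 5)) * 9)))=27 * sqrt(5) / 700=0.09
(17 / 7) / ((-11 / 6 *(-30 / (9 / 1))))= 153 / 385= 0.40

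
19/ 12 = 1.58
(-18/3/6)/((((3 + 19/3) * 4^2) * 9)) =-1/1344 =-0.00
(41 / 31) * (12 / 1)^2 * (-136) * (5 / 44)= -1003680 / 341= -2943.34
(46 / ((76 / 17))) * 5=1955 / 38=51.45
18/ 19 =0.95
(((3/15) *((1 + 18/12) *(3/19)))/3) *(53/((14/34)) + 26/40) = 18111/5320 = 3.40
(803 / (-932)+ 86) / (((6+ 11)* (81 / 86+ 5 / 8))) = 6824014 / 2134979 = 3.20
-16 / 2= -8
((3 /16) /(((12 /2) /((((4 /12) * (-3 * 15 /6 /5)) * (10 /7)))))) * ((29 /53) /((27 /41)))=-5945 /320544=-0.02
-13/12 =-1.08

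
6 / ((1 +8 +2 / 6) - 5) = 18 / 13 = 1.38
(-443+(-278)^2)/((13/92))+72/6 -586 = 543223.85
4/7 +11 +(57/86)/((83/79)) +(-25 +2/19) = -12049637/949354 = -12.69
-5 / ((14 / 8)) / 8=-5 / 14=-0.36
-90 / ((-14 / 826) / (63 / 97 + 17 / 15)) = 918276 / 97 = 9466.76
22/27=0.81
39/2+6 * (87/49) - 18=1191/98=12.15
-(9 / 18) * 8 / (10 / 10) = -4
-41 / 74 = -0.55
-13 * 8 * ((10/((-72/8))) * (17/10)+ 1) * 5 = 4160/9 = 462.22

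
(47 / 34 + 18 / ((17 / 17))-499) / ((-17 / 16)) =130456 / 289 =451.40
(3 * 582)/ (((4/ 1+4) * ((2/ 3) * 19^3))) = 0.05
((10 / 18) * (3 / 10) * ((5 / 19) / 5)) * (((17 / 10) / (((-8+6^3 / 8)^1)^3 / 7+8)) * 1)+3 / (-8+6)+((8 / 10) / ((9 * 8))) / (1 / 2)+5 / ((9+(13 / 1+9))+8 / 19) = -229843261 / 174304100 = -1.32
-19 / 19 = -1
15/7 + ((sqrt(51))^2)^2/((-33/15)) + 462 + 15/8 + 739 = 14011/616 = 22.75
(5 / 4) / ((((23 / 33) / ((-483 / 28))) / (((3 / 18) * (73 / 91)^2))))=-879285 / 264992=-3.32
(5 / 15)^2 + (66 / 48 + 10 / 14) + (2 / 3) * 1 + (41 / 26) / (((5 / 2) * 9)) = 96221 / 32760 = 2.94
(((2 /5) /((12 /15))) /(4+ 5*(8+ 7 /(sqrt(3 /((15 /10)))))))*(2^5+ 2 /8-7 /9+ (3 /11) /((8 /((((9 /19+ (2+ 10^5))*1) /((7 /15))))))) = 772834193 /6336918-3864170965*sqrt(2) /79664112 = 53.36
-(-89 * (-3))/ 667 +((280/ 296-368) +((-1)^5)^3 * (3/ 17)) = -154236939/ 419543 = -367.63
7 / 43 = 0.16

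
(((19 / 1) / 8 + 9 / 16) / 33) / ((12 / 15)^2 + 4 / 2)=1175 / 34848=0.03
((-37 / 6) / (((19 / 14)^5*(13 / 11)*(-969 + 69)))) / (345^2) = 27361796 / 2586147672493125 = 0.00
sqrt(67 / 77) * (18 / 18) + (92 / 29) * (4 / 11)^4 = 23552 / 424589 + sqrt(5159) / 77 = 0.99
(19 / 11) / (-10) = -19 / 110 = -0.17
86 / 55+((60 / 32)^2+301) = 306.08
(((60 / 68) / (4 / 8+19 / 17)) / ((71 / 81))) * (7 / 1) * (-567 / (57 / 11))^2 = 52153.69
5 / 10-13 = -25 / 2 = -12.50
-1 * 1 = -1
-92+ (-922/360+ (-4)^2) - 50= -23141/180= -128.56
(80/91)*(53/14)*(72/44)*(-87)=-3319920/7007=-473.80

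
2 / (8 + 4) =1 / 6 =0.17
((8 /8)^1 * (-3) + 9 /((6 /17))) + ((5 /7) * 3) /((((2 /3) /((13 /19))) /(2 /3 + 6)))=9885 /266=37.16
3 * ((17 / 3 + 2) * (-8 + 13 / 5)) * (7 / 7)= -621 / 5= -124.20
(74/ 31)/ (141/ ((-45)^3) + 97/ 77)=86538375/ 45612718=1.90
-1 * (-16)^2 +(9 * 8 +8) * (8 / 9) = -1664 / 9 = -184.89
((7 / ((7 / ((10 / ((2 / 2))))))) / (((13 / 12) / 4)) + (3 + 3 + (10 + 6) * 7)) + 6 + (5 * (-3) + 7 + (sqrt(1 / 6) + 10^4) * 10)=100157.01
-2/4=-1/2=-0.50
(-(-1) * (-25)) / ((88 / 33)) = -75 / 8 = -9.38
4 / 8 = 1 / 2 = 0.50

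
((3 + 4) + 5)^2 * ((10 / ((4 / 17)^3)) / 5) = 44217 / 2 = 22108.50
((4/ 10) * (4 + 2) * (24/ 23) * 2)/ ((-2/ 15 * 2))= -432/ 23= -18.78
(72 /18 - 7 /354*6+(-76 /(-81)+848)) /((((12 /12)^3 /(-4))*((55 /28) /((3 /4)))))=-22823500 /17523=-1302.49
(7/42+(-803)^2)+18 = 3868963/6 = 644827.17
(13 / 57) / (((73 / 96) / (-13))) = -5408 / 1387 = -3.90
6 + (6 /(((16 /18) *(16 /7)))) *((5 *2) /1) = 1137 /32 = 35.53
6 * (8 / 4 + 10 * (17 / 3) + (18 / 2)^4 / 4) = 20387 / 2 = 10193.50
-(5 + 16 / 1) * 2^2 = -84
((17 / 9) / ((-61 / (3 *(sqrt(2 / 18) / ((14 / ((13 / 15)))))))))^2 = 48841 / 13291784100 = 0.00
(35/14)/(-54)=-5/108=-0.05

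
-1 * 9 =-9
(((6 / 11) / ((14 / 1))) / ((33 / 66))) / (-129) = -2 / 3311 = -0.00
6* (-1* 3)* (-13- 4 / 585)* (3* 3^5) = 11093922 / 65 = 170675.72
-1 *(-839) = 839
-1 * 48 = -48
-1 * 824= -824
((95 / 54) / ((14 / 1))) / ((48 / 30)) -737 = -4456901 / 6048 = -736.92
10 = 10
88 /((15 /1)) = 88 /15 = 5.87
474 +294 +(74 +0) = 842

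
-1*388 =-388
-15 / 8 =-1.88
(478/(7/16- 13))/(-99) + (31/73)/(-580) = 323199451/842523660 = 0.38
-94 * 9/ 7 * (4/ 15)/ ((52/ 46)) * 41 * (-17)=19871.39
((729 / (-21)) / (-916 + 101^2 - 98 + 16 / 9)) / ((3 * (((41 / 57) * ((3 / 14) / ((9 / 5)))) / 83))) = -20693394 / 16953295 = -1.22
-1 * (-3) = 3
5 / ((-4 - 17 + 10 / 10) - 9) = -5 / 29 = -0.17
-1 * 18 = -18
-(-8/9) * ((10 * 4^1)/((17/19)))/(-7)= -6080/1071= -5.68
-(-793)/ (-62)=-793/ 62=-12.79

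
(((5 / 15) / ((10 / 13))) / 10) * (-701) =-9113 / 300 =-30.38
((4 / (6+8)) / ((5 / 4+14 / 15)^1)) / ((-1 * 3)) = -40 / 917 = -0.04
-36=-36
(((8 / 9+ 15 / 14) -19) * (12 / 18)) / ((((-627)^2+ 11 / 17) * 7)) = -36499 / 8841878892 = -0.00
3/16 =0.19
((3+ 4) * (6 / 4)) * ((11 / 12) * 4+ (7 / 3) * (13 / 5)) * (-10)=-1022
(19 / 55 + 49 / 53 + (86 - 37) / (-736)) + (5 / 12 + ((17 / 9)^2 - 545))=-93808879243 / 173780640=-539.81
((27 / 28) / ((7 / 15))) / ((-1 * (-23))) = 405 / 4508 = 0.09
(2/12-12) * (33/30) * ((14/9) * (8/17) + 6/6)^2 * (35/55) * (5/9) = -34901825/2528172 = -13.81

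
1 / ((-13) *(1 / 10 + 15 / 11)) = -110 / 2093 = -0.05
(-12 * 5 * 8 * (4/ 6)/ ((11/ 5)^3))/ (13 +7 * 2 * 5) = -40000/ 110473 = -0.36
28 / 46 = 14 / 23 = 0.61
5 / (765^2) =1 / 117045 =0.00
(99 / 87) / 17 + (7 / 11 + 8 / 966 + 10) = 28056944 / 2619309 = 10.71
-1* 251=-251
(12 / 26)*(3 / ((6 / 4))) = 12 / 13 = 0.92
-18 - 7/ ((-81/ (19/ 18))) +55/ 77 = -175487/ 10206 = -17.19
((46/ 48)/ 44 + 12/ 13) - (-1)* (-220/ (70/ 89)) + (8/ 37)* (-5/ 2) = -993101119/ 3555552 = -279.31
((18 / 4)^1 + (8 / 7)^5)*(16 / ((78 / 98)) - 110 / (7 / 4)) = -1265238964 / 4588311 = -275.75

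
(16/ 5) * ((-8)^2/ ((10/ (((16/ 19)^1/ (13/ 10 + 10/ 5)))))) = 16384/ 3135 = 5.23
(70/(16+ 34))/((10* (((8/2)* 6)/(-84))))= -49/100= -0.49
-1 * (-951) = 951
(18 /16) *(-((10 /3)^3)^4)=-125000000000 /59049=-2116885.98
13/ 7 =1.86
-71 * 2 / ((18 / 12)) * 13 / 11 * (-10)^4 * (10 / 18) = -184600000 / 297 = -621548.82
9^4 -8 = 6553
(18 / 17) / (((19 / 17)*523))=18 / 9937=0.00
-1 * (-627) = 627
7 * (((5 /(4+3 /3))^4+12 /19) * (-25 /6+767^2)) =765946853 /114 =6718832.04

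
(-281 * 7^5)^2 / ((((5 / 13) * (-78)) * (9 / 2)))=-22304528136289 / 135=-165218726935.47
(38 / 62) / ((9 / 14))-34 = -9220 / 279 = -33.05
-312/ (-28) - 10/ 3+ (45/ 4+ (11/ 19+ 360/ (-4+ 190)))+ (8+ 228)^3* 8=5202602746241/ 49476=105154069.57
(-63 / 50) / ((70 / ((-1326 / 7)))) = 5967 / 1750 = 3.41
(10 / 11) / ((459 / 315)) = 350 / 561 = 0.62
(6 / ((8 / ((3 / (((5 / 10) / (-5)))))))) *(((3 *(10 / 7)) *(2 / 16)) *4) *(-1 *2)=675 / 7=96.43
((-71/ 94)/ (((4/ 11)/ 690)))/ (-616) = 2.33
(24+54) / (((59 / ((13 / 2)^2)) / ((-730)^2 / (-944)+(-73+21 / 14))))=-989302509 / 27848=-35525.08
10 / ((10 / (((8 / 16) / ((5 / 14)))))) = 7 / 5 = 1.40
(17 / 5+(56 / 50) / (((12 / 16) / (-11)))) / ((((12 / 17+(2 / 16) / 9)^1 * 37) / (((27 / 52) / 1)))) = -0.25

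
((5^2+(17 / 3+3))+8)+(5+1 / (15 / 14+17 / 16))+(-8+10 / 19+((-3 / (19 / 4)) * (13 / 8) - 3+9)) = 64007 / 1434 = 44.64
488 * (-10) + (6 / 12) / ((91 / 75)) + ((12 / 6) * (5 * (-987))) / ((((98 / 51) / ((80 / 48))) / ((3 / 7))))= -10890745 / 1274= -8548.47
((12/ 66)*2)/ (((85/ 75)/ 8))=480/ 187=2.57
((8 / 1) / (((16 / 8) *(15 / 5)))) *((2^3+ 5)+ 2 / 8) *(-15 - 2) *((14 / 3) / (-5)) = 12614 / 45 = 280.31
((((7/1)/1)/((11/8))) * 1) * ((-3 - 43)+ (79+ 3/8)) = 1869/11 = 169.91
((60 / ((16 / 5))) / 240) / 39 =5 / 2496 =0.00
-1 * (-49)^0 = -1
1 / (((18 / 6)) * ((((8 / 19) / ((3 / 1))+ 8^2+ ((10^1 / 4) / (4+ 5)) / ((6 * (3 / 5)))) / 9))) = 18468 / 395323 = 0.05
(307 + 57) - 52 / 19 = 6864 / 19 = 361.26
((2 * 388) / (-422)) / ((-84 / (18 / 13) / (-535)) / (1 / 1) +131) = -622740 / 44402207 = -0.01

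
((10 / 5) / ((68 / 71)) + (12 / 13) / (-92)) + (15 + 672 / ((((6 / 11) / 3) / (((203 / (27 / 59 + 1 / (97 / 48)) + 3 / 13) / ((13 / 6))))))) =3800094301459 / 10440482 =363976.90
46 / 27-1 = 19 / 27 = 0.70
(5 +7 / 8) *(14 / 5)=329 / 20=16.45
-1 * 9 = -9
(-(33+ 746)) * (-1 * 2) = 1558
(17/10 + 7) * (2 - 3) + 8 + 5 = 43/10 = 4.30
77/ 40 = 1.92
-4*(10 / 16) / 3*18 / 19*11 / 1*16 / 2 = -1320 / 19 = -69.47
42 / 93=14 / 31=0.45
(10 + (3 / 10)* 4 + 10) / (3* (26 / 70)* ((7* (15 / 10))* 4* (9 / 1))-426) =-53 / 12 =-4.42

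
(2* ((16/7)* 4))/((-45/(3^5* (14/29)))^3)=-987614208/3048625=-323.95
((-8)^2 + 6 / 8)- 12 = 211 / 4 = 52.75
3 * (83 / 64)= 3.89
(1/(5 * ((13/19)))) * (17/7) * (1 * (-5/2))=-1.77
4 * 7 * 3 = 84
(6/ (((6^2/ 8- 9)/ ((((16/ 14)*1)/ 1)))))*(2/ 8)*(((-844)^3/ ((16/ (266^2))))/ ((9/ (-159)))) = -161041737313408/ 9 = -17893526368156.44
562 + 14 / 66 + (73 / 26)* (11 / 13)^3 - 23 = 1019635247 / 1885026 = 540.91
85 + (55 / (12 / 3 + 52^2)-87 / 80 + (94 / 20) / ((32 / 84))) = 65175 / 677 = 96.27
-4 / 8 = -1 / 2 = -0.50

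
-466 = -466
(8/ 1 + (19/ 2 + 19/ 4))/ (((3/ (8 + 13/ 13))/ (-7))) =-1869/ 4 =-467.25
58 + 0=58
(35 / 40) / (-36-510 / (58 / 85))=-203 / 181752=-0.00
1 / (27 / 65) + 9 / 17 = 1348 / 459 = 2.94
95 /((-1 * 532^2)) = -5 /14896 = -0.00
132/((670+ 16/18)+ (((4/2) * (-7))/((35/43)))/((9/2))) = 990/5003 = 0.20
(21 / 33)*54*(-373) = -140994 / 11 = -12817.64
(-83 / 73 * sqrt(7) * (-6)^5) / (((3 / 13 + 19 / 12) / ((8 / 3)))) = 268489728 * sqrt(7) / 20659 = 34384.87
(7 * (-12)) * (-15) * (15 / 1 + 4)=23940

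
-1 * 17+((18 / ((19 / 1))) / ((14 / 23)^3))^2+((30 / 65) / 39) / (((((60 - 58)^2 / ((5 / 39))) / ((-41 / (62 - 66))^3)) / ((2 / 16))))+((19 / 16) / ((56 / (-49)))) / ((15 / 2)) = 799922178532921 / 1433232720890880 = 0.56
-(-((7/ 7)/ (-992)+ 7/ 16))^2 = -187489/ 984064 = -0.19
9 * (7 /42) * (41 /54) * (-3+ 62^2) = 157481 /36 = 4374.47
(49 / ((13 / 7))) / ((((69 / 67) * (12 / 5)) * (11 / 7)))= 804335 / 118404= 6.79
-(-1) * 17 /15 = 17 /15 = 1.13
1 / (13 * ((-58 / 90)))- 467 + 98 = -139158 / 377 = -369.12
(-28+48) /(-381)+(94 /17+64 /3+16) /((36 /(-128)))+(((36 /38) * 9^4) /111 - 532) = -25754122282 /40979979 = -628.46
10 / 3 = 3.33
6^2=36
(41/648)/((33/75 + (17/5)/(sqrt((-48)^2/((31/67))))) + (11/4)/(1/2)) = 36260400/3403937753 - 174250 * sqrt(2077)/91906319331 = 0.01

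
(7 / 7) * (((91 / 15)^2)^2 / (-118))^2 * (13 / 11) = 61132828589969773 / 392542579687500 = 155.74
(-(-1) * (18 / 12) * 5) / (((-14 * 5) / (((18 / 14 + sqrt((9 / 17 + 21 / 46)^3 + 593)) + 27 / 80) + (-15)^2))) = -380727 / 15680-3 * sqrt(222117631884170) / 17122672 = -26.89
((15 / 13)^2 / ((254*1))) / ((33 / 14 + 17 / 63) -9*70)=-14175 / 1696628687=-0.00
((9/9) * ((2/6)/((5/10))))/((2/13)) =13/3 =4.33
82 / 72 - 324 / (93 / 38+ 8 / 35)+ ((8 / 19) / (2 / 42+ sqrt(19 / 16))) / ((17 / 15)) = -41515802293729 / 346094826876+ 211680 * sqrt(19) / 2701249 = -119.61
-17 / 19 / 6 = -17 / 114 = -0.15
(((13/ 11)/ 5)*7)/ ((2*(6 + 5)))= 91/ 1210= 0.08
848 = 848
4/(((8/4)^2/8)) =8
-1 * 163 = -163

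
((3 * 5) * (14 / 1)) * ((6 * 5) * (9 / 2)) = 28350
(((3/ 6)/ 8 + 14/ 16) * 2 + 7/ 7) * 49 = 1127/ 8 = 140.88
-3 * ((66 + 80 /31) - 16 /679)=-4329174 /21049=-205.67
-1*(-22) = 22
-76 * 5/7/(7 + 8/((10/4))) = -1900/357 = -5.32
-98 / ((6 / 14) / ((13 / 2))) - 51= -4612 / 3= -1537.33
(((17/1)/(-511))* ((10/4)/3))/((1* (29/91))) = -1105/12702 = -0.09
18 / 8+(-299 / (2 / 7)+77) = -3869 / 4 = -967.25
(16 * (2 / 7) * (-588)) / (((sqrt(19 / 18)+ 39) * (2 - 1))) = -1886976 / 27359+ 8064 * sqrt(38) / 27359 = -67.15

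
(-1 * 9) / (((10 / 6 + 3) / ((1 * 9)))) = -243 / 14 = -17.36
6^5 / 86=3888 / 43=90.42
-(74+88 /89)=-74.99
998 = 998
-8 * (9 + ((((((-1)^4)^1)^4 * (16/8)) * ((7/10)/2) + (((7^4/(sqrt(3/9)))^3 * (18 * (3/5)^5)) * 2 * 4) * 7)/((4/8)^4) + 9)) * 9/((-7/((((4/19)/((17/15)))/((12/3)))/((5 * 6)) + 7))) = 23772888/11305 + 3785433069113091099648 * sqrt(3)/1009375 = 6495665539920629.81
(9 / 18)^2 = 1 / 4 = 0.25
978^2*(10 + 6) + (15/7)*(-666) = 107116218/7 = 15302316.86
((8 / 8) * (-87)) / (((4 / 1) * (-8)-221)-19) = 87 / 272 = 0.32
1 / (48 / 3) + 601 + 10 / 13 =125181 / 208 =601.83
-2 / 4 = -1 / 2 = -0.50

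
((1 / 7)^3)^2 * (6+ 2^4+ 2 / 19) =60 / 319333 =0.00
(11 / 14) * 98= 77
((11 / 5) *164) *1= 1804 / 5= 360.80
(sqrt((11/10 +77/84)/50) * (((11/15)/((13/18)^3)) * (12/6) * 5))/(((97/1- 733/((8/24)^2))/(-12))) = 117612 * sqrt(30)/89253125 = 0.01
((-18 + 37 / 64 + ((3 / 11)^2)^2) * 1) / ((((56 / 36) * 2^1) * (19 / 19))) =-146875779 / 26236672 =-5.60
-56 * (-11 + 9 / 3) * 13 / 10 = 2912 / 5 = 582.40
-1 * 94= -94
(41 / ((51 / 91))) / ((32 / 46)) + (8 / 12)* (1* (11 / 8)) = 86561 / 816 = 106.08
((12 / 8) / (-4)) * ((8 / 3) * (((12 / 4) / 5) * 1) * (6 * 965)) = -3474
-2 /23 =-0.09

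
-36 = -36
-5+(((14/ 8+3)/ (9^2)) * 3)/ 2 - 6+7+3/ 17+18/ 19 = -194527/ 69768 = -2.79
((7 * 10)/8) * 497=4348.75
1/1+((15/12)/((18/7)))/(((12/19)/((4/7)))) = 311/216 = 1.44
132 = 132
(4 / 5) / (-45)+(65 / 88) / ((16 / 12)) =42467 / 79200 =0.54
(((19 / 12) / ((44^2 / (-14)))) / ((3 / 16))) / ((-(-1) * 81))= -133 / 176418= -0.00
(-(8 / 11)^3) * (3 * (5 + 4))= -13824 / 1331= -10.39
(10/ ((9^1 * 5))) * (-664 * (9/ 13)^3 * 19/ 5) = -2043792/ 10985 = -186.05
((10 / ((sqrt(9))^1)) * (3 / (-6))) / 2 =-5 / 6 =-0.83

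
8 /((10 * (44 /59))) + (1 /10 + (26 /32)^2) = 25807 /14080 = 1.83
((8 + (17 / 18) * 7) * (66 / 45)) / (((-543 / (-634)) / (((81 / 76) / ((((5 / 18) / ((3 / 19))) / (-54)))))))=-1337104098 / 1633525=-818.54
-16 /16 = -1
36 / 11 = 3.27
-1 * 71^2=-5041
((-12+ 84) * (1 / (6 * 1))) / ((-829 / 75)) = -900 / 829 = -1.09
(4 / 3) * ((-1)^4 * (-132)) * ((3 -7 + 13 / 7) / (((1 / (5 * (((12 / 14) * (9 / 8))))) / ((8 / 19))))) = 712800 / 931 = 765.63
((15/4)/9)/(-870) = -1/2088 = -0.00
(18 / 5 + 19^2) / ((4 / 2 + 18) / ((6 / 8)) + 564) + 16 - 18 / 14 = 950863 / 62020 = 15.33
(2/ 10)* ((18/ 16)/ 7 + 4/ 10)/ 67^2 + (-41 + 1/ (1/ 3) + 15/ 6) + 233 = 1241208657/ 6284600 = 197.50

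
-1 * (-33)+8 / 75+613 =48458 / 75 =646.11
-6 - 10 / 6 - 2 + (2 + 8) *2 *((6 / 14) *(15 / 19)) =-2.90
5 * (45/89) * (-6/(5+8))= -1350/1157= -1.17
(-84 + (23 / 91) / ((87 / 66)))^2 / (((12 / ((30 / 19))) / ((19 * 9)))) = 1100613800250 / 6964321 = 158036.05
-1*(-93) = 93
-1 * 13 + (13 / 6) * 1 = -10.83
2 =2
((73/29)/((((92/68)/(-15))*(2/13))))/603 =-80665/268134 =-0.30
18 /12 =3 /2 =1.50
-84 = -84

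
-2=-2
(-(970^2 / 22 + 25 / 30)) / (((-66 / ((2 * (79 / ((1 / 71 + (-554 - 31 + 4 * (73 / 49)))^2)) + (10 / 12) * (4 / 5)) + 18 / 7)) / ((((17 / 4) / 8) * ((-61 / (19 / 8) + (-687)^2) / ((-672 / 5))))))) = -14137234456082465541994177075 / 3611077536301928275968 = -3914962.86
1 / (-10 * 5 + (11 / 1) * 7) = 1 / 27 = 0.04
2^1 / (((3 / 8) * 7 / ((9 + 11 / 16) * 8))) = 1240 / 21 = 59.05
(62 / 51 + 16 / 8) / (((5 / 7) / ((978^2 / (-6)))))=-717675.58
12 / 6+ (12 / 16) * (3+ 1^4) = 5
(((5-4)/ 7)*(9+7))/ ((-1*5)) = -16/ 35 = -0.46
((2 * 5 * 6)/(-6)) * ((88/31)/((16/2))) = -110/31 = -3.55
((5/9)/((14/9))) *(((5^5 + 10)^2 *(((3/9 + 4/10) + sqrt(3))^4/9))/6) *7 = 382470836 *sqrt(3)/81 + 10486890799/1215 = 16809691.03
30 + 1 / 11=331 / 11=30.09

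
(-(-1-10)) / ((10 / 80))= 88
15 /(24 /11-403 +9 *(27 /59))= -9735 /257458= -0.04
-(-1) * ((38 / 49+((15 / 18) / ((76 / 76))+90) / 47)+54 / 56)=101491 / 27636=3.67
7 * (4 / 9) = 28 / 9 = 3.11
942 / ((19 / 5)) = 247.89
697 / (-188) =-697 / 188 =-3.71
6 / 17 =0.35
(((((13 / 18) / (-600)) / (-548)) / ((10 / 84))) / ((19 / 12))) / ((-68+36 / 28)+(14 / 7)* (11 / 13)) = -8281 / 46205853000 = -0.00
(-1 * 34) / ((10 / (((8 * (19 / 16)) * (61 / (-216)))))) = 19703 / 2160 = 9.12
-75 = -75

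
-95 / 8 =-11.88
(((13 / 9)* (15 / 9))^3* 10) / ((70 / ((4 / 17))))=0.47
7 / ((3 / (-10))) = -70 / 3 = -23.33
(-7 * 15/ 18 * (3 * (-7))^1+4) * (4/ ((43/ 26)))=13156/ 43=305.95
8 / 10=4 / 5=0.80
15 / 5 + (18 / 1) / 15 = 21 / 5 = 4.20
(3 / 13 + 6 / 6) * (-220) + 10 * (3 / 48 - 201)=-237135 / 104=-2280.14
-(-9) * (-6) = -54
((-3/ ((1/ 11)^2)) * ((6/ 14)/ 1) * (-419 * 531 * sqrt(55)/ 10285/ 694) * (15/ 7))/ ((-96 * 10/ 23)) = -46055223 * sqrt(55)/ 184992640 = -1.85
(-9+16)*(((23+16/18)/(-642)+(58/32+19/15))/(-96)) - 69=-1535860279/22187520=-69.22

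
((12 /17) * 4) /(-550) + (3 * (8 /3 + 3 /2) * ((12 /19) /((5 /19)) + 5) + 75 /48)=7035491 /74800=94.06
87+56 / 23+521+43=15029 / 23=653.43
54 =54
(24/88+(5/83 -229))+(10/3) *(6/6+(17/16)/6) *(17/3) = -81420571/394416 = -206.43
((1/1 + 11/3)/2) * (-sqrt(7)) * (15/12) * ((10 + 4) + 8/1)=-385 * sqrt(7)/6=-169.77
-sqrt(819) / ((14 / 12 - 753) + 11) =18* sqrt(91) / 4445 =0.04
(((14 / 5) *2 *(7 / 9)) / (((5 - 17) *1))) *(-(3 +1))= 196 / 135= 1.45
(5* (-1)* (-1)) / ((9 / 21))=35 / 3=11.67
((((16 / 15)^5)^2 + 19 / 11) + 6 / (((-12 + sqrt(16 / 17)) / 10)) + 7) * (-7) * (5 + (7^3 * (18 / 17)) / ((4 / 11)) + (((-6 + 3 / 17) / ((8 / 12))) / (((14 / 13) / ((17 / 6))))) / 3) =-5120954846310319897511 / 131125685625000000 + 14223945 * sqrt(17) / 20672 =-36216.77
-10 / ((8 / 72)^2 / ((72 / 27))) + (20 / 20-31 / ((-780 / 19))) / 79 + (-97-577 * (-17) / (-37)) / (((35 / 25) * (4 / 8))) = -6104026547 / 2279940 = -2677.28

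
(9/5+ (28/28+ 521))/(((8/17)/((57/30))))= 845937/400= 2114.84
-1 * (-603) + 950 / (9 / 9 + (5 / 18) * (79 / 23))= 881127 / 809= 1089.16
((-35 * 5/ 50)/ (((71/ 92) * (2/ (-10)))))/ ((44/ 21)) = 16905/ 1562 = 10.82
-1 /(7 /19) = -19 /7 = -2.71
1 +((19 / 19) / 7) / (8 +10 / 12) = 1.02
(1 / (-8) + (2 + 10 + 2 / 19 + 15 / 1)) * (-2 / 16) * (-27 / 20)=110727 / 24320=4.55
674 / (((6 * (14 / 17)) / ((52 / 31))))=148954 / 651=228.81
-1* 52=-52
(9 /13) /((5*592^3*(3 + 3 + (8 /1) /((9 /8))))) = 81 /1591330856960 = 0.00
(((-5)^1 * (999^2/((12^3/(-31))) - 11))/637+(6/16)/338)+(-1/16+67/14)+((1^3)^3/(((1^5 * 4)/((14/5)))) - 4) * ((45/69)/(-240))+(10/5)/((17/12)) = 152065738177/1036118720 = 146.76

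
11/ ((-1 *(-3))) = 11/ 3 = 3.67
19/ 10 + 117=1189/ 10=118.90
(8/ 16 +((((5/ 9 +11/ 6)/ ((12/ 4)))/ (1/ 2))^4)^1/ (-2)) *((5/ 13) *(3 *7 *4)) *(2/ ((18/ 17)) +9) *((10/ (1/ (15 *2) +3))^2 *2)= -8084608000000/ 389191959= -20772.80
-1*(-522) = 522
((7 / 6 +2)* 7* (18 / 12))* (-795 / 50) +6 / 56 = -147999 / 280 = -528.57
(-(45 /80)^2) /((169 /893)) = -72333 /43264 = -1.67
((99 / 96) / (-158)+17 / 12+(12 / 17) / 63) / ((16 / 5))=12827575 / 28879872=0.44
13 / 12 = 1.08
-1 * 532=-532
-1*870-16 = -886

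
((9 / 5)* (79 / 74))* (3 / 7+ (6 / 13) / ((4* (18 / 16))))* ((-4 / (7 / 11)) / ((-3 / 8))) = 403216 / 23569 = 17.11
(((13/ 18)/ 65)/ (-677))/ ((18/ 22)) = -11/ 548370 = -0.00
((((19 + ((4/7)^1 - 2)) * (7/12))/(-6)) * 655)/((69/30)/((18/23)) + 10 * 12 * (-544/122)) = 24572325/11685862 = 2.10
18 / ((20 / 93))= 837 / 10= 83.70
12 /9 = 1.33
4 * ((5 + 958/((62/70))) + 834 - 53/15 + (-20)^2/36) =10759304/1395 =7712.76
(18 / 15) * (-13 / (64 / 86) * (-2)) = 1677 / 40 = 41.92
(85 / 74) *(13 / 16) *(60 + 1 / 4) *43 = 11451115 / 4736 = 2417.89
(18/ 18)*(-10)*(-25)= 250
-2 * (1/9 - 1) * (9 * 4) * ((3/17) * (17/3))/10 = 32/5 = 6.40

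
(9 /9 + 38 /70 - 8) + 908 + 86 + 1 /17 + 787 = 1774.60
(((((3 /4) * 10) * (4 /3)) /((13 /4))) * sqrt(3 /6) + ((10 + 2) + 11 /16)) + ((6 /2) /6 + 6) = 20 * sqrt(2) /13 + 307 /16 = 21.36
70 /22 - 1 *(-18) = 233 /11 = 21.18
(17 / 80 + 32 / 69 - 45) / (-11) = 244667 / 60720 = 4.03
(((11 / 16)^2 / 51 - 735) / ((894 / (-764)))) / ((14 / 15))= 9164217245 / 13617408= 672.98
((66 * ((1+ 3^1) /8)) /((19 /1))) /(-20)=-33 /380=-0.09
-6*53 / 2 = -159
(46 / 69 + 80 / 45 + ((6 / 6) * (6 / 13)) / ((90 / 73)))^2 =2719201 / 342225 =7.95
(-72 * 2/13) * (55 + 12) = -9648/13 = -742.15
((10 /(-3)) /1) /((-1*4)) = 5 /6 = 0.83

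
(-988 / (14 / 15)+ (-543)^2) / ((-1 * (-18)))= 685511 / 42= 16321.69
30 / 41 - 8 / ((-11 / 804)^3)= 170467696122 / 54571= 3123778.13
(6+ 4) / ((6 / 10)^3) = 1250 / 27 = 46.30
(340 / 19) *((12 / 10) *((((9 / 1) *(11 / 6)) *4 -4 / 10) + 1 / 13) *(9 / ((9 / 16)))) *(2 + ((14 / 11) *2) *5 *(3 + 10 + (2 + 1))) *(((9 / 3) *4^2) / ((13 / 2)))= 465507606528 / 13585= 34266294.19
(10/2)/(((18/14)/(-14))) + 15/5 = -463/9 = -51.44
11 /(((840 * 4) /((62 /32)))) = 341 /53760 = 0.01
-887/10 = -88.70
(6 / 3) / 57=2 / 57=0.04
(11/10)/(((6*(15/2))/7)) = 77/450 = 0.17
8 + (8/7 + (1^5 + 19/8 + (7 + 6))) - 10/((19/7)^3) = 9609431/384104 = 25.02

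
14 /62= 0.23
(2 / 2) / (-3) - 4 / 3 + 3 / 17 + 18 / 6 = 77 / 51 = 1.51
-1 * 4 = -4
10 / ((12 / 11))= 55 / 6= 9.17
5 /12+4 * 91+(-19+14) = 4313 /12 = 359.42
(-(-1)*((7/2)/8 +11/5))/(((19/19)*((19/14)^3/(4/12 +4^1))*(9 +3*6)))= 940849/5555790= 0.17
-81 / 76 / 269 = -81 / 20444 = -0.00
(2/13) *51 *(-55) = -5610/13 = -431.54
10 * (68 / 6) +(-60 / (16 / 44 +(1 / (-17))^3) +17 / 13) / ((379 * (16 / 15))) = 174851160715 / 1548339312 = 112.93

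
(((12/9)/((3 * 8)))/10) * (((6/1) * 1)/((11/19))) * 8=76/165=0.46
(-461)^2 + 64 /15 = 3187879 /15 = 212525.27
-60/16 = -15/4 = -3.75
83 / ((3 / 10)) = 276.67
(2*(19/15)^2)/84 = 0.04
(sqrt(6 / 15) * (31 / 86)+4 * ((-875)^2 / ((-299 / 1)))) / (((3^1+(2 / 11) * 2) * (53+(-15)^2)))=-16843750 / 1537757+341 * sqrt(10) / 4422980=-10.95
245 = 245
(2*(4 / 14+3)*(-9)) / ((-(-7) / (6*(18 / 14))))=-22356 / 343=-65.18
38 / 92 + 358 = 16487 / 46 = 358.41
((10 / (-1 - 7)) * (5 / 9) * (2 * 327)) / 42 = -2725 / 252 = -10.81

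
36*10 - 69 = 291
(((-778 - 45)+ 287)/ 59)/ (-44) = 134/ 649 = 0.21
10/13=0.77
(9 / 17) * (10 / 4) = 45 / 34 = 1.32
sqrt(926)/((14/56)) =4 * sqrt(926) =121.72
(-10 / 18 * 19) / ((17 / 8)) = -760 / 153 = -4.97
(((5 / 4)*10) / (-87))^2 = 625 / 30276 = 0.02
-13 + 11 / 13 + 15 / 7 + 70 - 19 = 3730 / 91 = 40.99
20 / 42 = 10 / 21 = 0.48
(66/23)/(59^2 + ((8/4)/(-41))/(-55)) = 0.00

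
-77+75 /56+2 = -4125 /56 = -73.66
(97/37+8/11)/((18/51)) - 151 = -345571/2442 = -141.51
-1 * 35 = -35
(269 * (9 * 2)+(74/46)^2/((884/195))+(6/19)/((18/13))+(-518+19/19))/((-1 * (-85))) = 8869635431/174284340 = 50.89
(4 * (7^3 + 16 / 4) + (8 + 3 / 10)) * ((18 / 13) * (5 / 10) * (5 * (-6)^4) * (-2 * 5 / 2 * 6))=-2442966480 / 13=-187920498.46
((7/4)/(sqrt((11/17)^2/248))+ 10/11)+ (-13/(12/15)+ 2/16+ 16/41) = -53491/3608+ 119 * sqrt(62)/22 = 27.77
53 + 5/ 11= 588/ 11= 53.45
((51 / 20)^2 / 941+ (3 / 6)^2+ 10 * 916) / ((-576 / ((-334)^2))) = -96159060430189 / 54201600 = -1774100.03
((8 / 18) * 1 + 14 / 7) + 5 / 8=221 / 72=3.07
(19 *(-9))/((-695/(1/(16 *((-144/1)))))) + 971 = 971.00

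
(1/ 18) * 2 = 1/ 9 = 0.11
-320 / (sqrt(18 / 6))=-320 *sqrt(3) / 3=-184.75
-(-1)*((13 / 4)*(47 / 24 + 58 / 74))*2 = 31655 / 1776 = 17.82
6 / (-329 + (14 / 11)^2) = -0.02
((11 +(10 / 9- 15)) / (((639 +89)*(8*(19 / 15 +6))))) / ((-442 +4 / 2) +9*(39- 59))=1 / 9082752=0.00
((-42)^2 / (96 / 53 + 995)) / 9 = 10388 / 52831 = 0.20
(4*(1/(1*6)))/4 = 1/6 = 0.17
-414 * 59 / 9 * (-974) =2643436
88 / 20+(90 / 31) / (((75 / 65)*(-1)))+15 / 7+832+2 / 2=908174 / 1085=837.03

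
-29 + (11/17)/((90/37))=-43963/1530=-28.73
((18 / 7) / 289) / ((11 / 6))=108 / 22253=0.00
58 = 58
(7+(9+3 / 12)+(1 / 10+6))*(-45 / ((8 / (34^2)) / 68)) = -19764999 / 2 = -9882499.50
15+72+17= 104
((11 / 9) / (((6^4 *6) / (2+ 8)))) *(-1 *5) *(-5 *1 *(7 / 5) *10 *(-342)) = -182875 / 972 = -188.14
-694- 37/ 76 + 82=-46549/ 76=-612.49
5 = 5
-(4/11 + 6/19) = -142/209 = -0.68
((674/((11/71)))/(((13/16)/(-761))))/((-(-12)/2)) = -291335152/429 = -679102.92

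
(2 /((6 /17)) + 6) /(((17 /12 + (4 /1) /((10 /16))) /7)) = 700 /67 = 10.45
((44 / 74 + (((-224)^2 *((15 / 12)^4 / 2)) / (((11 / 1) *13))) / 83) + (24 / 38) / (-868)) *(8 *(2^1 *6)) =1000225997280 / 1810627819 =552.42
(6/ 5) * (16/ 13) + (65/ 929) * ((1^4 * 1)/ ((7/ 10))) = 666538/ 422695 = 1.58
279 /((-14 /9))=-2511 /14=-179.36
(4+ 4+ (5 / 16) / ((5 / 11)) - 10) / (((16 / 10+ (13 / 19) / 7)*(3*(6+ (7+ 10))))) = -4655 / 415472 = -0.01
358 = 358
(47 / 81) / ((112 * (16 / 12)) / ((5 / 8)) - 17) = 235 / 89883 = 0.00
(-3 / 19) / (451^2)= -3 / 3864619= -0.00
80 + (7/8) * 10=355/4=88.75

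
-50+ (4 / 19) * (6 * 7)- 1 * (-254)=4044 / 19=212.84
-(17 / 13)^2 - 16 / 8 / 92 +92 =701745 / 7774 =90.27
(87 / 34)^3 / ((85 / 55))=7243533 / 668168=10.84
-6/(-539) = 6/539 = 0.01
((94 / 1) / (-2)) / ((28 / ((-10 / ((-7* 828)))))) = -235 / 81144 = -0.00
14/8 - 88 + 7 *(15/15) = -317/4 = -79.25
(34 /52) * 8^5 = 278528 /13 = 21425.23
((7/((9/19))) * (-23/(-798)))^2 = 529/2916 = 0.18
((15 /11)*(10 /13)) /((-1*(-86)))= 75 /6149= 0.01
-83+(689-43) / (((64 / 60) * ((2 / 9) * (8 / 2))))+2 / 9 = 344765 / 576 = 598.55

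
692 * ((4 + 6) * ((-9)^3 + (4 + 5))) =-4982400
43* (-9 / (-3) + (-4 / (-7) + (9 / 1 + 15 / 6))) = 9073 / 14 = 648.07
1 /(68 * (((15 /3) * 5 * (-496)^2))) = 1 /418227200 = 0.00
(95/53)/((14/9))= 855/742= 1.15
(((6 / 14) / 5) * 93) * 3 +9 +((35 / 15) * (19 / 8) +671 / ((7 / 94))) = 9049.03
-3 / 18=-1 / 6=-0.17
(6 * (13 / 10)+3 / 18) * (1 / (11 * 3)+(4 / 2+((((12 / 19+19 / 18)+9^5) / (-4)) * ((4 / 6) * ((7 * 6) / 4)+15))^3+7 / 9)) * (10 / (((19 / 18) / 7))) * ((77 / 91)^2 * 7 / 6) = -1194998167692458179209807305119 / 79043335488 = -15118265952654254711.22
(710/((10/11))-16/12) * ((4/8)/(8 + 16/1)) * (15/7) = 11695/336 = 34.81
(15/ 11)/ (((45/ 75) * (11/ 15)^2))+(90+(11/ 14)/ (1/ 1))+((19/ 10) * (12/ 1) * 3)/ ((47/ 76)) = 900390913/ 4378990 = 205.62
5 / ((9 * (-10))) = -1 / 18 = -0.06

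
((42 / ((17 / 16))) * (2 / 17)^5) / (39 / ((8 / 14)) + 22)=86016 / 8713662409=0.00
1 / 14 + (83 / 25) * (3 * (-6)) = -20891 / 350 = -59.69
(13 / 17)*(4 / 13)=4 / 17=0.24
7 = 7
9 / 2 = 4.50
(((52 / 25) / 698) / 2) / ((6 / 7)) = 0.00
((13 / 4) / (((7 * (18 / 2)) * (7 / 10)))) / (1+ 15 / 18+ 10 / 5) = 65 / 3381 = 0.02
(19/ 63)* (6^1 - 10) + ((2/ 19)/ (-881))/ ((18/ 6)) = -1272206/ 1054557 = -1.21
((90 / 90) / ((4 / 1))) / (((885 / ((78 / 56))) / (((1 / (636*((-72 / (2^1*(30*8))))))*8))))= -0.00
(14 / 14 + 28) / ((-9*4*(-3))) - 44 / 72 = -37 / 108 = -0.34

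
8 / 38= 4 / 19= 0.21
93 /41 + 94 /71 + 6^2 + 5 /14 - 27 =527739 /40754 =12.95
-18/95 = -0.19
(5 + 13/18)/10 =0.57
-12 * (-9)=108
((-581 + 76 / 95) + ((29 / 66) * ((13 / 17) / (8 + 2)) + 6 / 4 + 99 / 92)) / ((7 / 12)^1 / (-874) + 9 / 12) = -5664012328 / 7348165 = -770.81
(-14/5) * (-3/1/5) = 42/25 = 1.68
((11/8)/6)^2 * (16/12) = 121/1728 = 0.07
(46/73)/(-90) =-23/3285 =-0.01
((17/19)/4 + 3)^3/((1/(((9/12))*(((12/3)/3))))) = 14706125/438976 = 33.50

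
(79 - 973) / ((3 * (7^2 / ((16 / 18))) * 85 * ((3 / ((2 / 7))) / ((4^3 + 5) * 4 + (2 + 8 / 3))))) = -4014656 / 2361555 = -1.70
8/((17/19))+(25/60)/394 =718741/80376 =8.94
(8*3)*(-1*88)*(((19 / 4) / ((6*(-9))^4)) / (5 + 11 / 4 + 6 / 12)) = -76 / 531441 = -0.00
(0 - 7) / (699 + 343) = -7 / 1042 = -0.01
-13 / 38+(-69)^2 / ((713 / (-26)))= -204919 / 1178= -173.96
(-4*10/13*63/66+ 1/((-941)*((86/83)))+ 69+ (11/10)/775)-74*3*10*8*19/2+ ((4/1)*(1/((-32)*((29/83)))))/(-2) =-1754606872391518007/10403603782000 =-168653.76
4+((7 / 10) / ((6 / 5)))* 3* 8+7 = 25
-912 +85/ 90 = -16399/ 18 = -911.06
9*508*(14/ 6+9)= 51816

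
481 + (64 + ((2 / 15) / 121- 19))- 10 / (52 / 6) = 12383771 / 23595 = 524.85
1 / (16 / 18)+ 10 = 89 / 8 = 11.12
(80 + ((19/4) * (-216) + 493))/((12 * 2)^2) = -151/192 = -0.79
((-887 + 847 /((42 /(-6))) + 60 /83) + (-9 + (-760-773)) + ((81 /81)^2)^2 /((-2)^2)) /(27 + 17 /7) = -5923939 /68392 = -86.62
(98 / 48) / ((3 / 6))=49 / 12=4.08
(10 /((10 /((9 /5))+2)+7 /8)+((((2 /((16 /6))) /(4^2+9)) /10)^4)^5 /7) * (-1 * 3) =-15120000000000000000000000000000000000000000000000006349434394221 /4249000000000000000000000000000000000000000000000000000000000000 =-3.56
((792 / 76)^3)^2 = 60254729561664 / 47045881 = 1280765.25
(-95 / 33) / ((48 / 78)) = -1235 / 264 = -4.68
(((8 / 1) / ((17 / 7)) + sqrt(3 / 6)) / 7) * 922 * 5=2305 * sqrt(2) / 7 + 36880 / 17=2635.09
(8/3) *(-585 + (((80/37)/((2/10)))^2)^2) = 196028926520/5622483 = 34865.19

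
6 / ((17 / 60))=360 / 17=21.18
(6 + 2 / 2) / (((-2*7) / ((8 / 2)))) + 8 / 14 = -10 / 7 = -1.43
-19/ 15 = -1.27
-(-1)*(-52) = -52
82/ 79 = 1.04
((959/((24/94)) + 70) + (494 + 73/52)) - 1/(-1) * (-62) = 166120/39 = 4259.49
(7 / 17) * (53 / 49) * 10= 530 / 119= 4.45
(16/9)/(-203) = -16/1827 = -0.01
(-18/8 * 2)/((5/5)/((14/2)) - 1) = 21/4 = 5.25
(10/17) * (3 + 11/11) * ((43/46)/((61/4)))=3440/23851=0.14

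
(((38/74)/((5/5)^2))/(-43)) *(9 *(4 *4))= -1.72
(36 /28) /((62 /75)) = 675 /434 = 1.56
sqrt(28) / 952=sqrt(7) / 476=0.01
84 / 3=28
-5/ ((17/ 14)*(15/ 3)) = -14/ 17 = -0.82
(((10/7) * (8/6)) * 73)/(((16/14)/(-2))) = -730/3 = -243.33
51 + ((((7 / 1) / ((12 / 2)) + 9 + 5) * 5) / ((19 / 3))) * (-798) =-9504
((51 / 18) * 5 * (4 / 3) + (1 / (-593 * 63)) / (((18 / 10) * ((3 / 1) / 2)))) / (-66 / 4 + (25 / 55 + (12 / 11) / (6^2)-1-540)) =-419167760 / 12360860253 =-0.03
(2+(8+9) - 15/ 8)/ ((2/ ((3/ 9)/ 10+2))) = 17.41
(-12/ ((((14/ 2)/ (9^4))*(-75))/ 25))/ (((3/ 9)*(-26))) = -39366/ 91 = -432.59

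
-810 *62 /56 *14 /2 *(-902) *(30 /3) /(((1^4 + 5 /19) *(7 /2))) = 179306325 /14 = 12807594.64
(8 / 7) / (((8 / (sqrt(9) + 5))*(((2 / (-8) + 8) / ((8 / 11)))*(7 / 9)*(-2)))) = -1152 / 16709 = -0.07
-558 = -558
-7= -7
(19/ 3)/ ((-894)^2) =19/ 2397708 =0.00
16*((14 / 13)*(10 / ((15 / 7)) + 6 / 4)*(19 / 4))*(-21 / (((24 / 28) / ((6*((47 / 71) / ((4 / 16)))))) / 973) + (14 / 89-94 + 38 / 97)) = -351582230792968 / 1838829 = -191198980.87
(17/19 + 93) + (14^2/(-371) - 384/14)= 464796/7049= 65.94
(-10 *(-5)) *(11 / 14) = 275 / 7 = 39.29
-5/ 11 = -0.45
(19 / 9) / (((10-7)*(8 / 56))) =133 / 27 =4.93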